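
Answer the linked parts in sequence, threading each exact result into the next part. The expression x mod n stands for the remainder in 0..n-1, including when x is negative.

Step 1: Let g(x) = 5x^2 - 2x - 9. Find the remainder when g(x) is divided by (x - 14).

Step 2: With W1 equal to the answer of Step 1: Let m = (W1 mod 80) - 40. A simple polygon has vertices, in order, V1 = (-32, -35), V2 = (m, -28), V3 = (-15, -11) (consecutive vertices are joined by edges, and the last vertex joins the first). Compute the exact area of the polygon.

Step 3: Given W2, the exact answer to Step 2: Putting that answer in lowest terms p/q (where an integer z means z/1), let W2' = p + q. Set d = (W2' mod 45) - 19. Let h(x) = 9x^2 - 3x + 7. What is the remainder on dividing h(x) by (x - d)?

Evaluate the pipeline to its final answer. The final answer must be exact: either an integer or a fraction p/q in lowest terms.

Step 1: remainder = value at the root: 5*(14)^2 - 2*(14)^1 - 9 = (980) + (-28) + (-9) = 943; answer 943
Step 2: W1 = 943; m = 23; cross terms: (-32*-28 - 23*-35)=1701, (23*-11 - -15*-28)=-673, (-15*-35 - -32*-11)=173; twice the area = |1201| = 1201; area = 1201/2; answer 1201/2
Step 3: W2 = 1201/2; threaded value p + q = 1203; d = 14; remainder = value at the root: 9*(14)^2 - 3*(14)^1 + 7 = (1764) + (-42) + (7) = 1729; answer 1729

1729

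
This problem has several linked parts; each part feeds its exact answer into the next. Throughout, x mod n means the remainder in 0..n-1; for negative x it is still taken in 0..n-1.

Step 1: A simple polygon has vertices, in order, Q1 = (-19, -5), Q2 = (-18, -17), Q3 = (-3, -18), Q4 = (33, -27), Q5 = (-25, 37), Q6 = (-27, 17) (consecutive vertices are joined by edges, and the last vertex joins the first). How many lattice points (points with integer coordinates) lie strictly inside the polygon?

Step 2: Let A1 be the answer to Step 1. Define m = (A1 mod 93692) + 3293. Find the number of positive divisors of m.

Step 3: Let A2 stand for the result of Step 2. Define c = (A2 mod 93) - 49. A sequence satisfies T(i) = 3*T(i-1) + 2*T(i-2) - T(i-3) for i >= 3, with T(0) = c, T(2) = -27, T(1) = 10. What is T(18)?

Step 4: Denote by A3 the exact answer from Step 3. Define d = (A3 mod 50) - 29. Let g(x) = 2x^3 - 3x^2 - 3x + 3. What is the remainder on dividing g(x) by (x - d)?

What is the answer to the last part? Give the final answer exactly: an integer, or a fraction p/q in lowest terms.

Step 1: cross terms: (-19*-17 - -18*-5)=233, (-18*-18 - -3*-17)=273, (-3*-27 - 33*-18)=675, (33*37 - -25*-27)=546, (-25*17 - -27*37)=574, (-27*-5 - -19*17)=458; twice the area = |2759| = 2759; area = 2759/2; boundary points = 1 + 1 + 9 + 2 + 2 + 2 = 17; strictly interior points = area - boundary/2 + 1 = 1372; answer 1372
Step 2: A1 = 1372; m = 4665; 4665 = 3 * 5 * 311; number of divisors = (1+1) * (1+1) * (1+1) = 8; answer 8
Step 3: A2 = 8; c = -41; T(3) = 3*(-27) + 2*(10) - 1*(-41) = -20; iterating: T(3)=-20, T(4)=-124, T(5)=-385, T(6)=-1383, T(7)=-4795, T(8)=-16766, T(9)=-58505, T(10)=-204252, T(11)=-713000, T(12)=-2488999, T(13)=-8688745, T(14)=-30331233, T(15)=-105882190, T(16)=-369620291, T(17)=-1290294020, T(18)=-4504240452; answer -4504240452
Step 4: A3 = -4504240452; d = 19; remainder = value at the root: 2*(19)^3 - 3*(19)^2 - 3*(19)^1 + 3 = (13718) + (-1083) + (-57) + (3) = 12581; answer 12581

12581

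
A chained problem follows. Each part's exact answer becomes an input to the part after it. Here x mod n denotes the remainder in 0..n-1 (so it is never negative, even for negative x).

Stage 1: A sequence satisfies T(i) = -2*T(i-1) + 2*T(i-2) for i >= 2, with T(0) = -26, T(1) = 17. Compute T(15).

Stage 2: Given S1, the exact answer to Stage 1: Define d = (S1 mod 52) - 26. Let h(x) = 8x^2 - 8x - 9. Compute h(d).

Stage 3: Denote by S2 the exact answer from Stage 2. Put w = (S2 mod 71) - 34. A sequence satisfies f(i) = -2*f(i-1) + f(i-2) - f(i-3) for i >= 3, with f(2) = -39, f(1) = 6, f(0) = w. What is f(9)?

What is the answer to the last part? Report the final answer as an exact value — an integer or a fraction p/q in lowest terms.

21973

Stage 1: T(2) = -2*(17) + 2*(-26) = -86; iterating: T(2)=-86, T(3)=206, T(4)=-584, T(5)=1580, T(6)=-4328, T(7)=11816, T(8)=-32288, T(9)=88208, T(10)=-240992, T(11)=658400, T(12)=-1798784, T(13)=4914368, T(14)=-13426304, T(15)=36681344; answer 36681344
Stage 2: S1 = 36681344; d = -2; 8*(-2)^2 - 8*(-2)^1 - 9 = (32) + (16) + (-9) = 39; answer 39
Stage 3: S2 = 39; w = 5; f(3) = -2*(-39) + 1*(6) - 1*(5) = 79; iterating: f(3)=79, f(4)=-203, f(5)=524, f(6)=-1330, f(7)=3387, f(8)=-8628, f(9)=21973; answer 21973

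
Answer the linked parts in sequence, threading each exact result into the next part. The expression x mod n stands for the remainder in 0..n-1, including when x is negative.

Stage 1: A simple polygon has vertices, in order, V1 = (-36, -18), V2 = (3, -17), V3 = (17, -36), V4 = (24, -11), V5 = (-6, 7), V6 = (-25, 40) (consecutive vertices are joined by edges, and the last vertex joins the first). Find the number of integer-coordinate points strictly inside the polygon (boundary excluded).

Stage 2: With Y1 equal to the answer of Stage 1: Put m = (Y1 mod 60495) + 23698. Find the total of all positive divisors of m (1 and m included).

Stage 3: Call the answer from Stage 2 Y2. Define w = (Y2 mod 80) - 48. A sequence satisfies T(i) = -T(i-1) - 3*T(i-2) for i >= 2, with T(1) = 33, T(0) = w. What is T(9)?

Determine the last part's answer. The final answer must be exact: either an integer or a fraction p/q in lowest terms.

2598

Stage 1: cross terms: (-36*-17 - 3*-18)=666, (3*-36 - 17*-17)=181, (17*-11 - 24*-36)=677, (24*7 - -6*-11)=102, (-6*40 - -25*7)=-65, (-25*-18 - -36*40)=1890; twice the area = |3451| = 3451; area = 3451/2; boundary points = 1 + 1 + 1 + 6 + 1 + 1 = 11; strictly interior points = area - boundary/2 + 1 = 1721; answer 1721
Stage 2: Y1 = 1721; m = 25419; 25419 = 3 * 37 * 229; sigma = (1 + 3) * (1 + 37) * (1 + 229) = 4 * 38 * 230 = 34960; answer 34960
Stage 3: Y2 = 34960; w = -48; T(2) = -1*(33) - 3*(-48) = 111; iterating: T(2)=111, T(3)=-210, T(4)=-123, T(5)=753, T(6)=-384, T(7)=-1875, T(8)=3027, T(9)=2598; answer 2598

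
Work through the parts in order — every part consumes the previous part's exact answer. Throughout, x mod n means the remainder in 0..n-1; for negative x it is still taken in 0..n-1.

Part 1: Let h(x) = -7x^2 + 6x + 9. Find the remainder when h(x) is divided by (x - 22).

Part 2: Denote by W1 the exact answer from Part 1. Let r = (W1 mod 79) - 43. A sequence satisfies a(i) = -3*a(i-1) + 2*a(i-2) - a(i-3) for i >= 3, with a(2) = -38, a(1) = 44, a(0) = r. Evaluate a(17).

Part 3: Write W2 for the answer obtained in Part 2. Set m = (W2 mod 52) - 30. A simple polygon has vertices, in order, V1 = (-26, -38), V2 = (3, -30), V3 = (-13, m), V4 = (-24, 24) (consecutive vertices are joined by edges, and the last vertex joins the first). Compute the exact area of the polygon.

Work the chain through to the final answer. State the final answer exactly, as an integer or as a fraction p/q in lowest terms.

594

Part 1: remainder = value at the root: -7*(22)^2 + 6*(22)^1 + 9 = (-3388) + (132) + (9) = -3247; answer -3247
Part 2: W1 = -3247; r = 28; a(3) = -3*(-38) + 2*(44) - 1*(28) = 174; iterating: a(3)=174, a(4)=-642, a(5)=2312, a(6)=-8394, a(7)=30448, a(8)=-110444, a(9)=400622, a(10)=-1453202, a(11)=5271294, a(12)=-19120908, a(13)=69358514, a(14)=-251588652, a(15)=912603892, a(16)=-3310347494, a(17)=12007838918; answer 12007838918
Part 3: W2 = 12007838918; m = -20; cross terms: (-26*-30 - 3*-38)=894, (3*-20 - -13*-30)=-450, (-13*24 - -24*-20)=-792, (-24*-38 - -26*24)=1536; twice the area = |1188| = 1188; area = 594; answer 594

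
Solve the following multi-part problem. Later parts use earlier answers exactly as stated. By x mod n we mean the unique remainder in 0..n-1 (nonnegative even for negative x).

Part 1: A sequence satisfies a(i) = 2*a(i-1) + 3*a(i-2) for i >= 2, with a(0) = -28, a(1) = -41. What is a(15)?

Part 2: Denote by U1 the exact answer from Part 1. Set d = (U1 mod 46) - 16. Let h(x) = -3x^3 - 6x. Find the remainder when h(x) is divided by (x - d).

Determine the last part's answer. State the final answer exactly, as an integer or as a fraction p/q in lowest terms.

Part 1: a(2) = 2*(-41) + 3*(-28) = -166; iterating: a(2)=-166, a(3)=-455, a(4)=-1408, a(5)=-4181, a(6)=-12586, a(7)=-37715, a(8)=-113188, a(9)=-339521, a(10)=-1018606, a(11)=-3055775, a(12)=-9167368, a(13)=-27502061, a(14)=-82506226, a(15)=-247518635; answer -247518635
Part 2: U1 = -247518635; d = -11; remainder = value at the root: -3*(-11)^3 - 6*(-11)^1 = (3993) + (66) = 4059; answer 4059

4059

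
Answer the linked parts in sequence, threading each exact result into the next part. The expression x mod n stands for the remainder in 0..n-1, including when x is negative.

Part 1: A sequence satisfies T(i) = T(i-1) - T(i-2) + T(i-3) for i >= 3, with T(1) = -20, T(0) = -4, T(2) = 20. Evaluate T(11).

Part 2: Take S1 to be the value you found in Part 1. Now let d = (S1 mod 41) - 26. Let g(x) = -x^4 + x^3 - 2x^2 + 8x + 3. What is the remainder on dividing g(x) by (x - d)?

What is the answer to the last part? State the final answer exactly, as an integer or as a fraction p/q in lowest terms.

-9117

Part 1: T(3) = 1*(20) - 1*(-20) + 1*(-4) = 36; iterating: T(3)=36, T(4)=-4, T(5)=-20, T(6)=20, T(7)=36, T(8)=-4, T(9)=-20, T(10)=20, T(11)=36; answer 36
Part 2: S1 = 36; d = 10; remainder = value at the root: -1*(10)^4 + 1*(10)^3 - 2*(10)^2 + 8*(10)^1 + 3 = (-10000) + (1000) + (-200) + (80) + (3) = -9117; answer -9117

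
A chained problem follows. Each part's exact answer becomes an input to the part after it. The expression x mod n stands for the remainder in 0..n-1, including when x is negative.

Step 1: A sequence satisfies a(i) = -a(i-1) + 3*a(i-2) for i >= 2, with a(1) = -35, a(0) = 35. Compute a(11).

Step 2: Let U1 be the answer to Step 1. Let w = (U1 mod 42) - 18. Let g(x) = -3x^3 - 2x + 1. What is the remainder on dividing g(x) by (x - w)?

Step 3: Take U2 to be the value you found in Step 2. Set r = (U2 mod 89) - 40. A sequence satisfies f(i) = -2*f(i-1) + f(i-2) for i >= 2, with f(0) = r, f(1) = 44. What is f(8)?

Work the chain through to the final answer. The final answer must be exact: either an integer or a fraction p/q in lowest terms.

Step 1: a(2) = -1*(-35) + 3*(35) = 140; iterating: a(2)=140, a(3)=-245, a(4)=665, a(5)=-1400, a(6)=3395, a(7)=-7595, a(8)=17780, a(9)=-40565, a(10)=93905, a(11)=-215600; answer -215600
Step 2: U1 = -215600; w = 10; remainder = value at the root: -3*(10)^3 - 2*(10)^1 + 1 = (-3000) + (-20) + (1) = -3019; answer -3019
Step 3: U2 = -3019; r = -33; f(2) = -2*(44) + 1*(-33) = -121; iterating: f(2)=-121, f(3)=286, f(4)=-693, f(5)=1672, f(6)=-4037, f(7)=9746, f(8)=-23529; answer -23529

-23529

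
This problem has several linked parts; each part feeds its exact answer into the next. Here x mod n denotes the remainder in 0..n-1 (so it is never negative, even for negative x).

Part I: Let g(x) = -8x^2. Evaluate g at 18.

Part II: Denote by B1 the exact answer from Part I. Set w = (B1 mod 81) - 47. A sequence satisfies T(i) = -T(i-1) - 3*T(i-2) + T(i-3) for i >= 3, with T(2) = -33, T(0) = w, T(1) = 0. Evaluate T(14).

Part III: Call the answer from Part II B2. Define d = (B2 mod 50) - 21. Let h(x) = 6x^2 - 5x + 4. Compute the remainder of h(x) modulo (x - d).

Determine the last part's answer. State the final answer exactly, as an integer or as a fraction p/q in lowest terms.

Part I: -8*(18)^2 = (-2592) = -2592; answer -2592
Part II: B1 = -2592; w = -47; T(3) = -1*(-33) - 3*(0) + 1*(-47) = -14; iterating: T(3)=-14, T(4)=113, T(5)=-104, T(6)=-249, T(7)=674, T(8)=-31, T(9)=-2240, T(10)=3007, T(11)=3682, T(12)=-14943, T(13)=6904, T(14)=41607; answer 41607
Part III: B2 = 41607; d = -14; remainder = value at the root: 6*(-14)^2 - 5*(-14)^1 + 4 = (1176) + (70) + (4) = 1250; answer 1250

1250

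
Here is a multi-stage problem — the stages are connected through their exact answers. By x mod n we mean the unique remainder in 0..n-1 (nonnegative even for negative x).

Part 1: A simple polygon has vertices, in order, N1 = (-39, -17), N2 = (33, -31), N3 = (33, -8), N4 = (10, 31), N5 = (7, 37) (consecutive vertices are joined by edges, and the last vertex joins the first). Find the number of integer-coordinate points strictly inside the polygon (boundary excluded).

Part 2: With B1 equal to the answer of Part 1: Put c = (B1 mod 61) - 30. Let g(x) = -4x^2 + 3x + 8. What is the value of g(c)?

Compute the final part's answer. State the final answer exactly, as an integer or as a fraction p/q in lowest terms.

Part 1: cross terms: (-39*-31 - 33*-17)=1770, (33*-8 - 33*-31)=759, (33*31 - 10*-8)=1103, (10*37 - 7*31)=153, (7*-17 - -39*37)=1324; twice the area = |5109| = 5109; area = 5109/2; boundary points = 2 + 23 + 1 + 3 + 2 = 31; strictly interior points = area - boundary/2 + 1 = 2540; answer 2540
Part 2: B1 = 2540; c = 9; -4*(9)^2 + 3*(9)^1 + 8 = (-324) + (27) + (8) = -289; answer -289

-289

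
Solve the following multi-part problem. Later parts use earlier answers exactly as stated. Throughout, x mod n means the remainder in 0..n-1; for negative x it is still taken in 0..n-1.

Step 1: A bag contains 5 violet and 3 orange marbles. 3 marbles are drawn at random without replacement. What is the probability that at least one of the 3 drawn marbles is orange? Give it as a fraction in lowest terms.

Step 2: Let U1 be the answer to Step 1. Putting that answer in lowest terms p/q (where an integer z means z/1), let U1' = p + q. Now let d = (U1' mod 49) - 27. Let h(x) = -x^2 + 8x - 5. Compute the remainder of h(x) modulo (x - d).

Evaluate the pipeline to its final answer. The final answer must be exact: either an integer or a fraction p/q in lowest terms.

Step 1: total draws C(8,3) = 56; complement C(5,3) = 10; favorable 56 - 10 = 46; P = 23/28; answer 23/28
Step 2: U1 = 23/28; threaded value p + q = 51; d = -25; remainder = value at the root: -1*(-25)^2 + 8*(-25)^1 - 5 = (-625) + (-200) + (-5) = -830; answer -830

-830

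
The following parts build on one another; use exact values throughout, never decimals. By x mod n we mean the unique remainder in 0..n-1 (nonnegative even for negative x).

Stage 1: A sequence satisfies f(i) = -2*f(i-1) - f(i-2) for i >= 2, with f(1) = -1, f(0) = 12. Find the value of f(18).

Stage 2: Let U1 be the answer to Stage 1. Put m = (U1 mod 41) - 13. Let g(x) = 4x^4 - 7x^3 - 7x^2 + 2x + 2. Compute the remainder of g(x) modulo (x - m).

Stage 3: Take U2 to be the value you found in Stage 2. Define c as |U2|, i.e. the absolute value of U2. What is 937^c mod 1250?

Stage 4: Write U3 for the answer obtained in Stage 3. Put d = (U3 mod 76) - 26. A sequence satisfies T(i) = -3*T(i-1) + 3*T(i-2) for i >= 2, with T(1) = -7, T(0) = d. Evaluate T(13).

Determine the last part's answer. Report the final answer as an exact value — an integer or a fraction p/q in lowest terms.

81718713

Stage 1: f(2) = -2*(-1) - 1*(12) = -10; iterating: f(2)=-10, f(3)=21, f(4)=-32, f(5)=43, f(6)=-54, f(7)=65, f(8)=-76, f(9)=87, f(10)=-98, f(11)=109, f(12)=-120, f(13)=131, f(14)=-142, f(15)=153, f(16)=-164, f(17)=175, f(18)=-186; answer -186
Stage 2: U1 = -186; m = 6; remainder = value at the root: 4*(6)^4 - 7*(6)^3 - 7*(6)^2 + 2*(6)^1 + 2 = (5184) + (-1512) + (-252) + (12) + (2) = 3434; answer 3434
Stage 3: U2 = 3434; c = 3434; squarings mod 1250: 937^1=937, 937^2=469, 937^4=1211, 937^8=271, 937^16=941, 937^32=481, 937^64=111, 937^128=1071, 937^256=791, 937^512=681, 937^1024=11, 937^2048=121; 937^3434 = 937^2 * 937^8 * 937^32 * 937^64 * 937^256 * 937^1024 * 937^2048 = 839 (mod 1250); answer 839
Stage 4: U3 = 839; d = -23; T(2) = -3*(-7) + 3*(-23) = -48; iterating: T(2)=-48, T(3)=123, T(4)=-513, T(5)=1908, T(6)=-7263, T(7)=27513, T(8)=-104328, T(9)=395523, T(10)=-1499553, T(11)=5685228, T(12)=-21554343, T(13)=81718713; answer 81718713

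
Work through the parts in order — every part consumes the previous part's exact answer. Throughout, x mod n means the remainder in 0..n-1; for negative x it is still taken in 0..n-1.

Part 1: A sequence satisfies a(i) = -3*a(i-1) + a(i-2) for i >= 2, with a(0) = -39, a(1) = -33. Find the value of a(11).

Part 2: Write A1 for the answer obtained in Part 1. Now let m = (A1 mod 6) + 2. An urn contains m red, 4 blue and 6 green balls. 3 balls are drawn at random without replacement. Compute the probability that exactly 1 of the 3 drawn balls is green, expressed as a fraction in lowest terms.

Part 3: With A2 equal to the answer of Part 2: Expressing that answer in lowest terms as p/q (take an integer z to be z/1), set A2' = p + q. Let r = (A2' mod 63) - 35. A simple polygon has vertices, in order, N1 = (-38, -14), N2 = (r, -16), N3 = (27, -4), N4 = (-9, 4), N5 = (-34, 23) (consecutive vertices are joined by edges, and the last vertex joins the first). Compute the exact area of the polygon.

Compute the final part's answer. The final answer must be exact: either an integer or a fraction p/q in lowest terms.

2351/2

Part 1: a(2) = -3*(-33) + 1*(-39) = 60; iterating: a(2)=60, a(3)=-213, a(4)=699, a(5)=-2310, a(6)=7629, a(7)=-25197, a(8)=83220, a(9)=-274857, a(10)=907791, a(11)=-2998230; answer -2998230
Part 2: A1 = -2998230; m = 2; total draws C(12,3) = 220; favorable C(6,1)*C(6,2) = 90; P = 9/22; answer 9/22
Part 3: A2 = 9/22; threaded value p + q = 31; r = -4; cross terms: (-38*-16 - -4*-14)=552, (-4*-4 - 27*-16)=448, (27*4 - -9*-4)=72, (-9*23 - -34*4)=-71, (-34*-14 - -38*23)=1350; twice the area = |2351| = 2351; area = 2351/2; answer 2351/2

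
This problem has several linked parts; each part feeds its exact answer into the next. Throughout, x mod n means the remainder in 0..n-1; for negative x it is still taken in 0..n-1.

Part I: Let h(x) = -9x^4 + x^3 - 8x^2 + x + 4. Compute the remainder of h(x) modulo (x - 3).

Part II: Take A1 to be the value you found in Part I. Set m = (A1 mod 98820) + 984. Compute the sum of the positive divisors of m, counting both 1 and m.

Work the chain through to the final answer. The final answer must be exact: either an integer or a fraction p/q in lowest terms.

100156

Part I: remainder = value at the root: -9*(3)^4 + 1*(3)^3 - 8*(3)^2 + 1*(3)^1 + 4 = (-729) + (27) + (-72) + (3) + (4) = -767; answer -767
Part II: A1 = -767; m = 99037; 99037 = 97 * 1021; sigma = (1 + 97) * (1 + 1021) = 98 * 1022 = 100156; answer 100156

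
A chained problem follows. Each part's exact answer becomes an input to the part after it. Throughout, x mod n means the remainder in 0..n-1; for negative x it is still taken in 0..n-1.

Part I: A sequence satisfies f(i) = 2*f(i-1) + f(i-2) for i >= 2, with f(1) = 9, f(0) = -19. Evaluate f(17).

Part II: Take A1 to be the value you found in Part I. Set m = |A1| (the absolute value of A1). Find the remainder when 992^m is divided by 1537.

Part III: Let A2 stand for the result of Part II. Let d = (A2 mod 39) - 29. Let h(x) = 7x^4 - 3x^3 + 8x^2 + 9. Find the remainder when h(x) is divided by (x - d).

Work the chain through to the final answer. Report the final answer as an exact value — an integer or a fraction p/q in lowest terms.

30729

Part I: f(2) = 2*(9) + 1*(-19) = -1; iterating: f(2)=-1, f(3)=7, f(4)=13, f(5)=33, f(6)=79, f(7)=191, f(8)=461, f(9)=1113, f(10)=2687, f(11)=6487, f(12)=15661, f(13)=37809, f(14)=91279, f(15)=220367, f(16)=532013, f(17)=1284393; answer 1284393
Part II: A1 = 1284393; m = 1284393; squarings mod 1537: 992^1=992, 992^2=384, 992^4=1441, 992^8=1531, 992^16=36, 992^32=1296, 992^64=1212, 992^128=1109, 992^256=281, 992^512=574, 992^1024=558, 992^2048=890, 992^4096=545, 992^8192=384, 992^16384=1441, 992^32768=1531, 992^65536=36, 992^131072=1296, 992^262144=1212, 992^524288=1109, 992^1048576=281; 992^1284393 = 992^1 * 992^8 * 992^32 * 992^256 * 992^2048 * 992^4096 * 992^32768 * 992^65536 * 992^131072 * 992^1048576 = 294 (mod 1537); answer 294
Part III: A2 = 294; d = -8; remainder = value at the root: 7*(-8)^4 - 3*(-8)^3 + 8*(-8)^2 + 9 = (28672) + (1536) + (512) + (9) = 30729; answer 30729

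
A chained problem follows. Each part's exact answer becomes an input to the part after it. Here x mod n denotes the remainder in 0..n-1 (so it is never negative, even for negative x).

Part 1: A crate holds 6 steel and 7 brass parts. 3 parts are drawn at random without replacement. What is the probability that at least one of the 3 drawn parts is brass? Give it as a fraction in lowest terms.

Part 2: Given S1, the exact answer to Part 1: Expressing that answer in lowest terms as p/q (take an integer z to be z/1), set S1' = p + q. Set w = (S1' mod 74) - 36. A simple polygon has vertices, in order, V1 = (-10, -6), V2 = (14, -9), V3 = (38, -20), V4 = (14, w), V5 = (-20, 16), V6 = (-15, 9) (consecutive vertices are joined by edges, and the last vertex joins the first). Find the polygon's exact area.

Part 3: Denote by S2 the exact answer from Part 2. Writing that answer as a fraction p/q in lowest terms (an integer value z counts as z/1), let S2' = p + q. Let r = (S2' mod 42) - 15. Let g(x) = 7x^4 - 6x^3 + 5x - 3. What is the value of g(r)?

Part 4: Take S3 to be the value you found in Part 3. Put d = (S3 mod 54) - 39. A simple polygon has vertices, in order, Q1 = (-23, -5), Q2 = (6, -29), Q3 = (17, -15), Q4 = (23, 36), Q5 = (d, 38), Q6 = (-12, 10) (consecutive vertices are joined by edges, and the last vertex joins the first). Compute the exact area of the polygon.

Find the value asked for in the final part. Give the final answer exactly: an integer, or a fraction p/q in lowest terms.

Part 1: total draws C(13,3) = 286; complement C(6,3) = 20; favorable 286 - 20 = 266; P = 133/143; answer 133/143
Part 2: S1 = 133/143; threaded value p + q = 276; w = 18; cross terms: (-10*-9 - 14*-6)=174, (14*-20 - 38*-9)=62, (38*18 - 14*-20)=964, (14*16 - -20*18)=584, (-20*9 - -15*16)=60, (-15*-6 - -10*9)=180; twice the area = |2024| = 2024; area = 1012; answer 1012
Part 3: S2 = 1012; threaded value p + q = 1013; r = -10; 7*(-10)^4 - 6*(-10)^3 + 5*(-10)^1 - 3 = (70000) + (6000) + (-50) + (-3) = 75947; answer 75947
Part 4: S3 = 75947; d = -16; cross terms: (-23*-29 - 6*-5)=697, (6*-15 - 17*-29)=403, (17*36 - 23*-15)=957, (23*38 - -16*36)=1450, (-16*10 - -12*38)=296, (-12*-5 - -23*10)=290; twice the area = |4093| = 4093; area = 4093/2; answer 4093/2

4093/2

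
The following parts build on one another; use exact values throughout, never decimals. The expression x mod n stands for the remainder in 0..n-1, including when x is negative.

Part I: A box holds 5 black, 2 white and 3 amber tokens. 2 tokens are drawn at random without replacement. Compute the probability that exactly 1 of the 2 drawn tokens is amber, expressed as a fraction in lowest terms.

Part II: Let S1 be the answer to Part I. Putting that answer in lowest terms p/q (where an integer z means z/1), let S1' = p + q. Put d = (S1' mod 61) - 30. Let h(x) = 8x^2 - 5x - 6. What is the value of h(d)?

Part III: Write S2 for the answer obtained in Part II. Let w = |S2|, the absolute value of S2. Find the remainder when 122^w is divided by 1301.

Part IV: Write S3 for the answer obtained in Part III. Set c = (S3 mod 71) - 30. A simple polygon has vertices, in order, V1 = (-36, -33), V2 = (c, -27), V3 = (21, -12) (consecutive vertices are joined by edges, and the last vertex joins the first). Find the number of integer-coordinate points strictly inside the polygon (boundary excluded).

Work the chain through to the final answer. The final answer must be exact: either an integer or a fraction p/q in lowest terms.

328

Part I: total draws C(10,2) = 45; favorable C(3,1)*C(7,1) = 21; P = 7/15; answer 7/15
Part II: S1 = 7/15; threaded value p + q = 22; d = -8; 8*(-8)^2 - 5*(-8)^1 - 6 = (512) + (40) + (-6) = 546; answer 546
Part III: S2 = 546; w = 546; squarings mod 1301: 122^1=122, 122^2=573, 122^4=477, 122^8=1155, 122^16=500, 122^32=208, 122^64=331, 122^128=277, 122^256=1271, 122^512=900; 122^546 = 122^2 * 122^32 * 122^512 = 752 (mod 1301); answer 752
Part IV: S3 = 752; c = 12; cross terms: (-36*-27 - 12*-33)=1368, (12*-12 - 21*-27)=423, (21*-33 - -36*-12)=-1125; twice the area = |666| = 666; area = 333; boundary points = 6 + 3 + 3 = 12; strictly interior points = area - boundary/2 + 1 = 328; answer 328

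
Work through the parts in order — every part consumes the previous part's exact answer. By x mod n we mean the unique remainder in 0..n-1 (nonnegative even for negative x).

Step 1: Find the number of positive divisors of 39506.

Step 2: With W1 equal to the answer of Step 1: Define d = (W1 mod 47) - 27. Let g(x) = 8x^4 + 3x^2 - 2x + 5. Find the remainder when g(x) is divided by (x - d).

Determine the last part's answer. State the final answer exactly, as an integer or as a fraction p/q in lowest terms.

2240366

Step 1: 39506 = 2 * 19753; number of divisors = (1+1) * (1+1) = 4; answer 4
Step 2: W1 = 4; d = -23; remainder = value at the root: 8*(-23)^4 + 3*(-23)^2 - 2*(-23)^1 + 5 = (2238728) + (1587) + (46) + (5) = 2240366; answer 2240366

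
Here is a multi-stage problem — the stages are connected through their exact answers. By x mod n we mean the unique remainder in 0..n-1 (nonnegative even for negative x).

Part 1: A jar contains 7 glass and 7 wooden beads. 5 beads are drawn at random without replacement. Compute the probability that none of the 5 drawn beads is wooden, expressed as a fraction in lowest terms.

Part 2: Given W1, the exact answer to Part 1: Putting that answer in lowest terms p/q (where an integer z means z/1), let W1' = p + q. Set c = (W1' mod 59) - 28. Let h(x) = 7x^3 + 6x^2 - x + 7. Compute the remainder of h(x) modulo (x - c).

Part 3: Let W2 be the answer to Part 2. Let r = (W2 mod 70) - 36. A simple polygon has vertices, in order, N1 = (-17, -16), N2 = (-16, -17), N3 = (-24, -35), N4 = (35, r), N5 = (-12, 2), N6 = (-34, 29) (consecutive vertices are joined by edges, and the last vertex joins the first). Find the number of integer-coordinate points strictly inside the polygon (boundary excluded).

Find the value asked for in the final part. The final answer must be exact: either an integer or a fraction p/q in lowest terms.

990

Part 1: total draws C(14,5) = 2002; favorable C(7,5) = 21; P = 3/286; answer 3/286
Part 2: W1 = 3/286; threaded value p + q = 289; c = 25; remainder = value at the root: 7*(25)^3 + 6*(25)^2 - 1*(25)^1 + 7 = (109375) + (3750) + (-25) + (7) = 113107; answer 113107
Part 3: W2 = 113107; r = 21; cross terms: (-17*-17 - -16*-16)=33, (-16*-35 - -24*-17)=152, (-24*21 - 35*-35)=721, (35*2 - -12*21)=322, (-12*29 - -34*2)=-280, (-34*-16 - -17*29)=1037; twice the area = |1985| = 1985; area = 1985/2; boundary points = 1 + 2 + 1 + 1 + 1 + 1 = 7; strictly interior points = area - boundary/2 + 1 = 990; answer 990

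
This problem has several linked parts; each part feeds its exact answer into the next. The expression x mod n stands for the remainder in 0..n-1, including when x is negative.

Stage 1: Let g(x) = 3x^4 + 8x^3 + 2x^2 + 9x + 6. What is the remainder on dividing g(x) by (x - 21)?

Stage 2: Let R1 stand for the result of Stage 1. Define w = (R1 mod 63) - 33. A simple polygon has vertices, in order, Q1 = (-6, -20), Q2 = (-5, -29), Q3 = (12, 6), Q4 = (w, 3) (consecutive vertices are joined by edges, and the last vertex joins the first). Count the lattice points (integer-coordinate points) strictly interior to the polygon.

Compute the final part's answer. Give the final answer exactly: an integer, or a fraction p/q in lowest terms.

572

Stage 1: remainder = value at the root: 3*(21)^4 + 8*(21)^3 + 2*(21)^2 + 9*(21)^1 + 6 = (583443) + (74088) + (882) + (189) + (6) = 658608; answer 658608
Stage 2: R1 = 658608; w = -27; cross terms: (-6*-29 - -5*-20)=74, (-5*6 - 12*-29)=318, (12*3 - -27*6)=198, (-27*-20 - -6*3)=558; twice the area = |1148| = 1148; area = 574; boundary points = 1 + 1 + 3 + 1 = 6; strictly interior points = area - boundary/2 + 1 = 572; answer 572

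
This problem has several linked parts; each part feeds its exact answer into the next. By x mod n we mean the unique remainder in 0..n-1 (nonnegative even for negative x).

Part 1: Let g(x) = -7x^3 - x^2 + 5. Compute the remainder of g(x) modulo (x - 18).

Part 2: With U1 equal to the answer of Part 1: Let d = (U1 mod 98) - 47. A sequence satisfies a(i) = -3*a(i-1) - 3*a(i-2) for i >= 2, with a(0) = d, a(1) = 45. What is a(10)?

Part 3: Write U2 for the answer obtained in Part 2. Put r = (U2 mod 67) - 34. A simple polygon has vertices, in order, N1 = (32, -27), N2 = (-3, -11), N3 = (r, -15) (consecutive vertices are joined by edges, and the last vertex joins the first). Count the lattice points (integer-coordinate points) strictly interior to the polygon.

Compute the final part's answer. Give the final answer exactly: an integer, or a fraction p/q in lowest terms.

1

Part 1: remainder = value at the root: -7*(18)^3 - 1*(18)^2 + 5 = (-40824) + (-324) + (5) = -41143; answer -41143
Part 2: U1 = -41143; d = -30; a(2) = -3*(45) - 3*(-30) = -45; iterating: a(2)=-45, a(3)=0, a(4)=135, a(5)=-405, a(6)=810, a(7)=-1215, a(8)=1215, a(9)=0, a(10)=-3645; answer -3645
Part 3: U2 = -3645; r = 6; cross terms: (32*-11 - -3*-27)=-433, (-3*-15 - 6*-11)=111, (6*-27 - 32*-15)=318; twice the area = |-4| = 4; area = 2; boundary points = 1 + 1 + 2 = 4; strictly interior points = area - boundary/2 + 1 = 1; answer 1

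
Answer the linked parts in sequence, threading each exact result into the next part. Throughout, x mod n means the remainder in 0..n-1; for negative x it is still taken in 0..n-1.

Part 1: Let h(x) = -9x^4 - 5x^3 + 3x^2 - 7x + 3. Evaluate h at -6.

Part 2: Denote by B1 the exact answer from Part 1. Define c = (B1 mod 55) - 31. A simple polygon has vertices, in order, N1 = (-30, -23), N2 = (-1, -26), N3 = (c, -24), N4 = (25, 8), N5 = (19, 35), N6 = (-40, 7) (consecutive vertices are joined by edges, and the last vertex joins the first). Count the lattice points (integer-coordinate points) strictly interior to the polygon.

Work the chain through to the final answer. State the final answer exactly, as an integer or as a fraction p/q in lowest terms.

Part 1: -9*(-6)^4 - 5*(-6)^3 + 3*(-6)^2 - 7*(-6)^1 + 3 = (-11664) + (1080) + (108) + (42) + (3) = -10431; answer -10431
Part 2: B1 = -10431; c = -12; cross terms: (-30*-26 - -1*-23)=757, (-1*-24 - -12*-26)=-288, (-12*8 - 25*-24)=504, (25*35 - 19*8)=723, (19*7 - -40*35)=1533, (-40*-23 - -30*7)=1130; twice the area = |4359| = 4359; area = 4359/2; boundary points = 1 + 1 + 1 + 3 + 1 + 10 = 17; strictly interior points = area - boundary/2 + 1 = 2172; answer 2172

2172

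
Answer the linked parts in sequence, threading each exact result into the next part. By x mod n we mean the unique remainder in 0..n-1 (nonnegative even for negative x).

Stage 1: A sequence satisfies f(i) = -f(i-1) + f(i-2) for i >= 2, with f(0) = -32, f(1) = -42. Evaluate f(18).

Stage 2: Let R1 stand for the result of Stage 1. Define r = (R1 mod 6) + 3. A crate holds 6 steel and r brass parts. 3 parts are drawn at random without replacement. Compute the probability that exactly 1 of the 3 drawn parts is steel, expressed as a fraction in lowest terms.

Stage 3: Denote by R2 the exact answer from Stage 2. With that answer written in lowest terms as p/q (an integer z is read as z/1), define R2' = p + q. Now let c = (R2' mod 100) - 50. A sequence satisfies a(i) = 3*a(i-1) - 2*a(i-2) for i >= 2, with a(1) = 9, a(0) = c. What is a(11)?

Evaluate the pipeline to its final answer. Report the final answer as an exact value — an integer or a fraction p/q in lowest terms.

108447

Stage 1: f(2) = -1*(-42) + 1*(-32) = 10; iterating: f(2)=10, f(3)=-52, f(4)=62, f(5)=-114, f(6)=176, f(7)=-290, f(8)=466, f(9)=-756, f(10)=1222, f(11)=-1978, f(12)=3200, f(13)=-5178, f(14)=8378, f(15)=-13556, f(16)=21934, f(17)=-35490, f(18)=57424; answer 57424
Stage 2: R1 = 57424; r = 7; total draws C(13,3) = 286; favorable C(6,1)*C(7,2) = 126; P = 63/143; answer 63/143
Stage 3: R2 = 63/143; threaded value p + q = 206; c = -44; a(2) = 3*(9) - 2*(-44) = 115; iterating: a(2)=115, a(3)=327, a(4)=751, a(5)=1599, a(6)=3295, a(7)=6687, a(8)=13471, a(9)=27039, a(10)=54175, a(11)=108447; answer 108447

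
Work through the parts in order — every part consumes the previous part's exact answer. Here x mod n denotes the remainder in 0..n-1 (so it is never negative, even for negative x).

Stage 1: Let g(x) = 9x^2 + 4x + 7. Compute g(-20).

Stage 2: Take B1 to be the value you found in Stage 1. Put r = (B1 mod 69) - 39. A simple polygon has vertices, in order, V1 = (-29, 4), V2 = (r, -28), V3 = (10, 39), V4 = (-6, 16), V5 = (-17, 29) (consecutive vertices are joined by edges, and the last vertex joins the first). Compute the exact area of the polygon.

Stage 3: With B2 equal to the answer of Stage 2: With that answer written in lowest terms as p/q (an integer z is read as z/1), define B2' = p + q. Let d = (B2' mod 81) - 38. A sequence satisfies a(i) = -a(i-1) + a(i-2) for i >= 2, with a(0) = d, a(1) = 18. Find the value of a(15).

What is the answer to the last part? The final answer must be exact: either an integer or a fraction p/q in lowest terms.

Stage 1: 9*(-20)^2 + 4*(-20)^1 + 7 = (3600) + (-80) + (7) = 3527; answer 3527
Stage 2: B1 = 3527; r = -31; cross terms: (-29*-28 - -31*4)=936, (-31*39 - 10*-28)=-929, (10*16 - -6*39)=394, (-6*29 - -17*16)=98, (-17*4 - -29*29)=773; twice the area = |1272| = 1272; area = 636; answer 636
Stage 3: B2 = 636; threaded value p + q = 637; d = 32; a(2) = -1*(18) + 1*(32) = 14; iterating: a(2)=14, a(3)=4, a(4)=10, a(5)=-6, a(6)=16, a(7)=-22, a(8)=38, a(9)=-60, a(10)=98, a(11)=-158, a(12)=256, a(13)=-414, a(14)=670, a(15)=-1084; answer -1084

-1084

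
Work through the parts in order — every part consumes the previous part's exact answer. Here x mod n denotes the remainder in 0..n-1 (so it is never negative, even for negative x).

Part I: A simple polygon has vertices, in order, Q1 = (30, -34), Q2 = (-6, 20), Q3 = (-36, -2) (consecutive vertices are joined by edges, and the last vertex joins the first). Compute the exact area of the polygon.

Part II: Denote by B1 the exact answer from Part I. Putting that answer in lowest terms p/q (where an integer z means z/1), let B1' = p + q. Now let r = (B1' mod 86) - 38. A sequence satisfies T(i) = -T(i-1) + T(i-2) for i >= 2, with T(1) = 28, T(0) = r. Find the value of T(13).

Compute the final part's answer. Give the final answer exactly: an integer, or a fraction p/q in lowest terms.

11564

Part I: cross terms: (30*20 - -6*-34)=396, (-6*-2 - -36*20)=732, (-36*-34 - 30*-2)=1284; twice the area = |2412| = 2412; area = 1206; answer 1206
Part II: B1 = 1206; threaded value p + q = 1207; r = -35; T(2) = -1*(28) + 1*(-35) = -63; iterating: T(2)=-63, T(3)=91, T(4)=-154, T(5)=245, T(6)=-399, T(7)=644, T(8)=-1043, T(9)=1687, T(10)=-2730, T(11)=4417, T(12)=-7147, T(13)=11564; answer 11564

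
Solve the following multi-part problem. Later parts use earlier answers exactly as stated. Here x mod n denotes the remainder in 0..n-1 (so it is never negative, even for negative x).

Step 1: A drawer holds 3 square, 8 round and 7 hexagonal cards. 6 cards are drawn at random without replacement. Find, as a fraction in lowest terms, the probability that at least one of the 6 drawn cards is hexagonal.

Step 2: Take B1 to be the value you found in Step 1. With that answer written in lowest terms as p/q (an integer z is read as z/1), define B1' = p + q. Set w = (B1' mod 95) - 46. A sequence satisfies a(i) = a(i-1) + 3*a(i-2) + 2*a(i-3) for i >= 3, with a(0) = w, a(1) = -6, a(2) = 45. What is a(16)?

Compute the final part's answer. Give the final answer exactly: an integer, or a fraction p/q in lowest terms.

Step 1: total draws C(18,6) = 18564; complement C(11,6) = 462; favorable 18564 - 462 = 18102; P = 431/442; answer 431/442
Step 2: B1 = 431/442; threaded value p + q = 873; w = -28; a(3) = 1*(45) + 3*(-6) + 2*(-28) = -29; iterating: a(3)=-29, a(4)=94, a(5)=97, a(6)=321, a(7)=800, a(8)=1957, a(9)=4999, a(10)=12470, a(11)=31381, a(12)=78789, a(13)=197872, a(14)=497001, a(15)=1248195, a(16)=3134942; answer 3134942

3134942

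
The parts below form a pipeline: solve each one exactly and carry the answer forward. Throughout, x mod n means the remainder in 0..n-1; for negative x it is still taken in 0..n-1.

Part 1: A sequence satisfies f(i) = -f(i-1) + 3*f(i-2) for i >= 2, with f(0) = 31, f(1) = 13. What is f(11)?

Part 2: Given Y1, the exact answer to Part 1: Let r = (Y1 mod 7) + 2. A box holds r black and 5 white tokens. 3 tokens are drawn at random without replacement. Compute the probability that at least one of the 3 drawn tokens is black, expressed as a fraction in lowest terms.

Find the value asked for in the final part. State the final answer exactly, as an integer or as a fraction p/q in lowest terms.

Part 1: f(2) = -1*(13) + 3*(31) = 80; iterating: f(2)=80, f(3)=-41, f(4)=281, f(5)=-404, f(6)=1247, f(7)=-2459, f(8)=6200, f(9)=-13577, f(10)=32177, f(11)=-72908; answer -72908
Part 2: Y1 = -72908; r = 6; total draws C(11,3) = 165; complement C(5,3) = 10; favorable 165 - 10 = 155; P = 31/33; answer 31/33

31/33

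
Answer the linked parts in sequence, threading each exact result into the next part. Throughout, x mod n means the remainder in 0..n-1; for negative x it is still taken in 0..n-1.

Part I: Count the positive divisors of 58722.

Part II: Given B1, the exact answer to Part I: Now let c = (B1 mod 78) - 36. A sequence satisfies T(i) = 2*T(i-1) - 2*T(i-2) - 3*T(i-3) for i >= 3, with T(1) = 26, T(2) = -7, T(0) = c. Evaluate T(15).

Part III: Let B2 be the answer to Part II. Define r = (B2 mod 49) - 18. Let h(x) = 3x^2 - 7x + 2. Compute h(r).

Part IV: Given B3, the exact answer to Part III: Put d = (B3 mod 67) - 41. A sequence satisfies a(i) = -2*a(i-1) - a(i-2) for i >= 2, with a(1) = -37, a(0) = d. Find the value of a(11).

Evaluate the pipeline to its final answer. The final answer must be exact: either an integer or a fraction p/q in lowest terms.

Part I: 58722 = 2 * 3 * 9787; number of divisors = (1+1) * (1+1) * (1+1) = 8; answer 8
Part II: B1 = 8; c = -28; T(3) = 2*(-7) - 2*(26) - 3*(-28) = 18; iterating: T(3)=18, T(4)=-28, T(5)=-71, T(6)=-140, T(7)=-54, T(8)=385, T(9)=1298, T(10)=1988, T(11)=225, T(12)=-7420, T(13)=-21254, T(14)=-28343, T(15)=8082; answer 8082
Part III: B2 = 8082; r = 28; 3*(28)^2 - 7*(28)^1 + 2 = (2352) + (-196) + (2) = 2158; answer 2158
Part IV: B3 = 2158; d = -27; a(2) = -2*(-37) - 1*(-27) = 101; iterating: a(2)=101, a(3)=-165, a(4)=229, a(5)=-293, a(6)=357, a(7)=-421, a(8)=485, a(9)=-549, a(10)=613, a(11)=-677; answer -677

-677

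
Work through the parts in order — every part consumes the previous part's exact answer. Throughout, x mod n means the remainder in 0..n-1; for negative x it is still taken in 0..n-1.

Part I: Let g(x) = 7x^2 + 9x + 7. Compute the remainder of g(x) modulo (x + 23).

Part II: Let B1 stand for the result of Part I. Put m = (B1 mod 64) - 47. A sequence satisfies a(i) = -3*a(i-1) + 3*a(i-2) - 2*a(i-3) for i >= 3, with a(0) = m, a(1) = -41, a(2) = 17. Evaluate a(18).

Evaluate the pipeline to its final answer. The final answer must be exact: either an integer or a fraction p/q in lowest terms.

122428576260

Part I: remainder = value at the root: 7*(-23)^2 + 9*(-23)^1 + 7 = (3703) + (-207) + (7) = 3503; answer 3503
Part II: B1 = 3503; m = 0; a(3) = -3*(17) + 3*(-41) - 2*(0) = -174; iterating: a(3)=-174, a(4)=655, a(5)=-2521, a(6)=9876, a(7)=-38501, a(8)=150173, a(9)=-585774, a(10)=2284843, a(11)=-8912197, a(12)=34762668, a(13)=-135594281, a(14)=528895241, a(15)=-2062993902, a(16)=8046855991, a(17)=-31387340161, a(18)=122428576260; answer 122428576260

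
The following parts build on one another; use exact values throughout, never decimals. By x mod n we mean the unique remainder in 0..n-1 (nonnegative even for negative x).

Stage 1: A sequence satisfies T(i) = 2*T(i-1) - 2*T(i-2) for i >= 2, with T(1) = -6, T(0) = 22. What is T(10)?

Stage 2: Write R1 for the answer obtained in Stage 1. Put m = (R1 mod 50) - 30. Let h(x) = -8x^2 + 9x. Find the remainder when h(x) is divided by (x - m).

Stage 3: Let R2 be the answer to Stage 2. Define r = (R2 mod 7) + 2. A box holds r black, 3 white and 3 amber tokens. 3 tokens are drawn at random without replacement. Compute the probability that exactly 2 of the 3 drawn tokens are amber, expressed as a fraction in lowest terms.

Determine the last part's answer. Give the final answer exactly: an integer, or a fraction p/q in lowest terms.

15/56

Stage 1: T(2) = 2*(-6) - 2*(22) = -56; iterating: T(2)=-56, T(3)=-100, T(4)=-88, T(5)=24, T(6)=224, T(7)=400, T(8)=352, T(9)=-96, T(10)=-896; answer -896
Stage 2: R1 = -896; m = -26; remainder = value at the root: -8*(-26)^2 + 9*(-26)^1 = (-5408) + (-234) = -5642; answer -5642
Stage 3: R2 = -5642; r = 2; total draws C(8,3) = 56; favorable C(3,2)*C(5,1) = 15; P = 15/56; answer 15/56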